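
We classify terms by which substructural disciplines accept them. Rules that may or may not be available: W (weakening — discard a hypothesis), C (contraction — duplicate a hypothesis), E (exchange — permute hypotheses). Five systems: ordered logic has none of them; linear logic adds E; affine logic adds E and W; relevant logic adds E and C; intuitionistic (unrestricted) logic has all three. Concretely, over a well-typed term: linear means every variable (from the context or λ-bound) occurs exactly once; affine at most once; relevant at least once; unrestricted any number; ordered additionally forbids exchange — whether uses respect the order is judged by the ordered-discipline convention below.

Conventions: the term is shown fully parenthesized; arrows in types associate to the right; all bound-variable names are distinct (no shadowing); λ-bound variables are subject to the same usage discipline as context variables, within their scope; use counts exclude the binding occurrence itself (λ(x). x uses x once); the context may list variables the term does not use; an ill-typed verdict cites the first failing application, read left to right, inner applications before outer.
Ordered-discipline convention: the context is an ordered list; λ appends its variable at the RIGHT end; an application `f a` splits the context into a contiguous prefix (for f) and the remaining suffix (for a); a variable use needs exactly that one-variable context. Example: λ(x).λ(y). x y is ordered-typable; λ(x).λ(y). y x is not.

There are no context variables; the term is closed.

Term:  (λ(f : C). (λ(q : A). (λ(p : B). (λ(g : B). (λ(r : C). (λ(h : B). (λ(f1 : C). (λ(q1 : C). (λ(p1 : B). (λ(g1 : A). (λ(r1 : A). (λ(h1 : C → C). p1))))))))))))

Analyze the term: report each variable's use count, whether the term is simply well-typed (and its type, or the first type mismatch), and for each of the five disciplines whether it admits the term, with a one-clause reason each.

variable uses: f [bound]: 0; q [bound]: 0; p [bound]: 0; g [bound]: 0; r [bound]: 0; h [bound]: 0; f1 [bound]: 0; q1 [bound]: 0; p1 [bound]: 1; g1 [bound]: 0; r1 [bound]: 0; h1 [bound]: 0
left-to-right use order: p1
typing: ✓ — C → A → B → B → C → B → C → C → B → A → A → (C → C) → B
ordered: ✗ — f, q, p, g, r, h, f1, q1, g1, r1, h1 left unused
linear: ✗ — f, q, p, g, r, h, f1, q1, g1, r1, h1 left unused
affine: ✓ — no duplicate uses among f, q, p, g, r, h, f1, q1, p1, g1, r1, h1
relevant: ✗ — f, q, p, g, r, h, f1, q1, g1, r1, h1 left unused
unrestricted: ✓ — well-typed at C → A → B → B → C → B → C → C → B → A → A → (C → C) → B; no restrictions here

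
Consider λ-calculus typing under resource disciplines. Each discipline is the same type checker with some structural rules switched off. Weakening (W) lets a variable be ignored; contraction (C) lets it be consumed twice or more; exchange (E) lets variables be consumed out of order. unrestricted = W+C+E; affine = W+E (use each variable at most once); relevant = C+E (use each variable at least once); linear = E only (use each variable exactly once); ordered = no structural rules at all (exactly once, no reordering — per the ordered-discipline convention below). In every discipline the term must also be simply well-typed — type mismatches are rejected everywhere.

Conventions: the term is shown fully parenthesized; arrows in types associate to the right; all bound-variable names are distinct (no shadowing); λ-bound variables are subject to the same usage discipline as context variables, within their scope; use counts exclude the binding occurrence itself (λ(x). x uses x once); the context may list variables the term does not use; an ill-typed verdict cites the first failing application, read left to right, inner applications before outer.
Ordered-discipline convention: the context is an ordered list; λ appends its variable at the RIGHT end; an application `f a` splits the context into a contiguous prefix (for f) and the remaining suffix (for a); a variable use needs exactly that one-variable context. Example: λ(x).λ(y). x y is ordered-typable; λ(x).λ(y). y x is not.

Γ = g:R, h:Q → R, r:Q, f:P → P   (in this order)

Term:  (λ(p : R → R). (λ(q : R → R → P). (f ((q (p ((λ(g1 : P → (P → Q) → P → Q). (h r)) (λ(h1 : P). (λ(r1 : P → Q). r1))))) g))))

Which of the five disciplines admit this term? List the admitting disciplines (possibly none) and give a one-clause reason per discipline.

admitted in: affine, unrestricted
usage: g ×1, h ×1, r ×1, f ×1, p [bound] ×1, q [bound] ×1, g1 [bound] ×0, h1 [bound] ×0, r1 [bound] ×1
left-to-right use order: f, q, p, h, r, r1, g
typing: the term checks, with type (R → R) → (R → R → P) → P
ordered: ✗, g1, h1 left unused
linear: ✗, g1, h1 left unused
affine: ✓, none of g, h, r, f, p, q, g1, h1, r1 used more than once
relevant: ✗, g1, h1 left unused
unrestricted: ✓, typability at (R → R) → (R → R → P) → P is all that's needed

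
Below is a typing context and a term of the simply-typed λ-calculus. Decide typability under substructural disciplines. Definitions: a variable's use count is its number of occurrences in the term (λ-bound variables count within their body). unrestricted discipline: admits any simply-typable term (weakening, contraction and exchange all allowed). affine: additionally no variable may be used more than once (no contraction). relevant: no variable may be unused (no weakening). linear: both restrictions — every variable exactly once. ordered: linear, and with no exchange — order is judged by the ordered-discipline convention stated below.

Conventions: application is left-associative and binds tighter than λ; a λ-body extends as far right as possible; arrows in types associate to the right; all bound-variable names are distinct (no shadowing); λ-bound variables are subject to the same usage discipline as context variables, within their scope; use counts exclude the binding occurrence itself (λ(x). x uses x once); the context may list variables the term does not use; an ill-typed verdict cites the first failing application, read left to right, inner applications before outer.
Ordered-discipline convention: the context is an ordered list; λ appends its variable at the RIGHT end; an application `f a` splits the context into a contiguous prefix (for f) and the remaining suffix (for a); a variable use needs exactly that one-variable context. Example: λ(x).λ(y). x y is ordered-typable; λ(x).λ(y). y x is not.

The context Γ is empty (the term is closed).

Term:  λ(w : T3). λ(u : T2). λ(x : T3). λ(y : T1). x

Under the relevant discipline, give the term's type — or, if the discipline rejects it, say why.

not well-typed under relevant — needs weakening: w, u, y unused
counts: w (λ-bound): 0×, u (λ-bound): 0×, x (λ-bound): 1×, y (λ-bound): 0×
left-to-right use order: x
typing: well-typed — term : T3 → T2 → T3 → T1 → T3
summary: ordered ✗, linear ✗, affine ✓, relevant ✗, unrestricted ✓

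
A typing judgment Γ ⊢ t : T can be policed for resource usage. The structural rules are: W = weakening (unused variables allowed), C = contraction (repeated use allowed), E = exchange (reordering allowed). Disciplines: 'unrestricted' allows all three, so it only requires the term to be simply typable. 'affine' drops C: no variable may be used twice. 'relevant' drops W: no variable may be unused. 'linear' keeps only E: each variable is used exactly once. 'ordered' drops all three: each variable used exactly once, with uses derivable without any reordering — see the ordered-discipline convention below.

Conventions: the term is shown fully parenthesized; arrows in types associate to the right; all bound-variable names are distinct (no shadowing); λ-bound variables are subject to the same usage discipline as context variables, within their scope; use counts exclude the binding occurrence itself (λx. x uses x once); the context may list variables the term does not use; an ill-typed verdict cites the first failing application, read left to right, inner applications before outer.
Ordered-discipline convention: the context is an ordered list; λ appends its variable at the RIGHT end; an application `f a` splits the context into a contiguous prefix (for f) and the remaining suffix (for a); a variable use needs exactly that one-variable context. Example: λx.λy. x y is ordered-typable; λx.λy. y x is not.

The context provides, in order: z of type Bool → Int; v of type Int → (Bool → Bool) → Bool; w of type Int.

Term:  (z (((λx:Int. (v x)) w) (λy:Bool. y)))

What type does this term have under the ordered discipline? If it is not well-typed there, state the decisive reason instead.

term : Int
usage: z: 1; v: 1; w: 1; x [bound]: 1; y [bound]: 1
use order (left to right): z, v, x, w, y
typing: well-typed at Int
per-discipline verdicts: ordered ✓; linear ✓; affine ✓; relevant ✓; unrestricted ✓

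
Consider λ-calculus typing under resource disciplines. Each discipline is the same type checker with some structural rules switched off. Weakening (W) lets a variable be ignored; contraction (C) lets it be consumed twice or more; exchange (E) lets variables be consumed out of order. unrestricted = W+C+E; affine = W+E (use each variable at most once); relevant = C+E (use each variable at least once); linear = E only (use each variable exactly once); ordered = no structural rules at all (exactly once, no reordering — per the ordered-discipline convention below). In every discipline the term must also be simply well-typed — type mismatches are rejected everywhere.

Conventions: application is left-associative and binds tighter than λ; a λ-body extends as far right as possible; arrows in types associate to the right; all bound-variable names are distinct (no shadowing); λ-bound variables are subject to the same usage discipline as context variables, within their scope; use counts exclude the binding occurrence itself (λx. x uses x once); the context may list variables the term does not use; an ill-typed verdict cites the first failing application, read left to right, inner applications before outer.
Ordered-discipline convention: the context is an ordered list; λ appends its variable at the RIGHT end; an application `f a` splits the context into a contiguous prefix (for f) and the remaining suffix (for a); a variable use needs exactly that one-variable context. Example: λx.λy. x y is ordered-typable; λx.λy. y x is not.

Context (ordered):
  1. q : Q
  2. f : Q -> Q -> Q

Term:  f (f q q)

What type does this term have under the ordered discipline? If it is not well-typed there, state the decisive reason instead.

not well-typed under ordered — uses contraction: q ×2, f ×2
counts: q: 2×, f: 2×
order of uses: f, f, q, q
typing: the term checks, with type Q -> Q
summary: ordered ✗ · linear ✗ · affine ✗ · relevant ✓ · unrestricted ✓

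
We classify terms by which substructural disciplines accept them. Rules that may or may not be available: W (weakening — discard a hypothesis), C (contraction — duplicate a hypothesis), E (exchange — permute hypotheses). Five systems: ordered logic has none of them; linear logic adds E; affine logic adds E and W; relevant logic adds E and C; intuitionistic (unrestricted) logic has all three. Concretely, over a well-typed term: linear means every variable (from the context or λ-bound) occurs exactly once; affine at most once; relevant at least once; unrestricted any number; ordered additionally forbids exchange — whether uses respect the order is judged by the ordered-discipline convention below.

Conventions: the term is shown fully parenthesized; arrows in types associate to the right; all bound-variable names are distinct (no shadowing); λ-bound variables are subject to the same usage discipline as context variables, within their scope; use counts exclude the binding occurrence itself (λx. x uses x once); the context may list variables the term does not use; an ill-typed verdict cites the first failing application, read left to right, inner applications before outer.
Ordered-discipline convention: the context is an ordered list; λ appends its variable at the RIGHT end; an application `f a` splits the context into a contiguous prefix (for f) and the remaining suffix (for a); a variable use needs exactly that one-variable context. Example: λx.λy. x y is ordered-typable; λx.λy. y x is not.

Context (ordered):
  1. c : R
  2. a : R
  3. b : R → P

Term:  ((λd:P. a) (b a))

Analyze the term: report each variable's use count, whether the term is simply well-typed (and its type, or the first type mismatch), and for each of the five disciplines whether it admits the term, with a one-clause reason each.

usage: c: 0; a: 2; b: 1; d (λ-bound): 0
uses in reading order: a, b, a
typing: well-typed — term : R
ordered: ✗, a ×2 used more than once (contraction); c, d left unused
linear: ✗, a ×2 used more than once (contraction); c, d left unused
affine: ✗, a ×2 used more than once (contraction)
relevant: ✗, c, d left unused
unrestricted: ✓, simply typable at R; W, C, E all held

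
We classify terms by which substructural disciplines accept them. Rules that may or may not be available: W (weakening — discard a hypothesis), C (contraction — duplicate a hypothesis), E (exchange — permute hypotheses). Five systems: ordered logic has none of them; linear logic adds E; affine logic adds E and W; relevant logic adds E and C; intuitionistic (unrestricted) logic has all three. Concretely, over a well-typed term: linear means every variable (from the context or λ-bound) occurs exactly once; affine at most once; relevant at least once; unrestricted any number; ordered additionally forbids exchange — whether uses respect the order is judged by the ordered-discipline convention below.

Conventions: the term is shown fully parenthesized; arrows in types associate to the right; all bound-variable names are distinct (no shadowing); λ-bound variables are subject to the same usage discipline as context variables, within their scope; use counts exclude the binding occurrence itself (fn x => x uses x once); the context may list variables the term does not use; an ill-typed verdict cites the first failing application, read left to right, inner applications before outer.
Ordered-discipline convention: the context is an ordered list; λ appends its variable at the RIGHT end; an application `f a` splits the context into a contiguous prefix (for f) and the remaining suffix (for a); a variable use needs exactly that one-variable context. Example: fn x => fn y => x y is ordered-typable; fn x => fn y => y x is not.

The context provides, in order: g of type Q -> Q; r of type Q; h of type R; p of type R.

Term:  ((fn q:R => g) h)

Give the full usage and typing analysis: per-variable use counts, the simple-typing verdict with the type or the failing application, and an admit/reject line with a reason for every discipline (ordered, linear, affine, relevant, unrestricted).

use counts: g: 1; r: 0; h: 1; p: 0; q (bound): 0
uses in reading order: g, h
typing: well-typed — term : Q -> Q
ordered: ✗ — needs weakening: r, p, q unused
linear: ✗ — needs weakening: r, p, q unused
affine: ✓ — no duplicate uses among g, r, h, p, q
relevant: ✗ — needs weakening: r, p, q unused
unrestricted: ✓ — simply typable at Q -> Q; W, C, E all held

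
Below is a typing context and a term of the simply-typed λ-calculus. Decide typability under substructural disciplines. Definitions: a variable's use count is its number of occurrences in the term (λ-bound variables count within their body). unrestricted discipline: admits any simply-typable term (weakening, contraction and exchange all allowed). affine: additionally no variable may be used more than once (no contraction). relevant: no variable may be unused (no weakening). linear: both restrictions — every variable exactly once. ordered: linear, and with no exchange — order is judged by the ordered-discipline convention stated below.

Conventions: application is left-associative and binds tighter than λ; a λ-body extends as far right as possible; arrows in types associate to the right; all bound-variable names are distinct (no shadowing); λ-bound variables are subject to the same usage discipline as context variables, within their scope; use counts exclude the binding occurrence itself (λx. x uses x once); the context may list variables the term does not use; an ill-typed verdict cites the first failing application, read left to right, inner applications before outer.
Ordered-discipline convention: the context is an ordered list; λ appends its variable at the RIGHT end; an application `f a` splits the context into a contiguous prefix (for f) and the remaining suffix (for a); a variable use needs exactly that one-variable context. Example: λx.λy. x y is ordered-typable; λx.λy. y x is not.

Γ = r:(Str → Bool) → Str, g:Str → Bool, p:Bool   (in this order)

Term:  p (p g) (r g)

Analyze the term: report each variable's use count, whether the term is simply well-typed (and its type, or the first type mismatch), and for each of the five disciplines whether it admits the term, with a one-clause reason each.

usage: r: 1; g: 2; p: 2
use order (left to right): p, p, g, r, g
typing: ill-typed: non-arrow in function slot: Bool
ordered: ✗, not simply typable
linear: ✗, fails simple typing
affine: ✗, a type mismatch blocks all five
relevant: ✗, the type mismatch rejects it
unrestricted: ✗, not simply typable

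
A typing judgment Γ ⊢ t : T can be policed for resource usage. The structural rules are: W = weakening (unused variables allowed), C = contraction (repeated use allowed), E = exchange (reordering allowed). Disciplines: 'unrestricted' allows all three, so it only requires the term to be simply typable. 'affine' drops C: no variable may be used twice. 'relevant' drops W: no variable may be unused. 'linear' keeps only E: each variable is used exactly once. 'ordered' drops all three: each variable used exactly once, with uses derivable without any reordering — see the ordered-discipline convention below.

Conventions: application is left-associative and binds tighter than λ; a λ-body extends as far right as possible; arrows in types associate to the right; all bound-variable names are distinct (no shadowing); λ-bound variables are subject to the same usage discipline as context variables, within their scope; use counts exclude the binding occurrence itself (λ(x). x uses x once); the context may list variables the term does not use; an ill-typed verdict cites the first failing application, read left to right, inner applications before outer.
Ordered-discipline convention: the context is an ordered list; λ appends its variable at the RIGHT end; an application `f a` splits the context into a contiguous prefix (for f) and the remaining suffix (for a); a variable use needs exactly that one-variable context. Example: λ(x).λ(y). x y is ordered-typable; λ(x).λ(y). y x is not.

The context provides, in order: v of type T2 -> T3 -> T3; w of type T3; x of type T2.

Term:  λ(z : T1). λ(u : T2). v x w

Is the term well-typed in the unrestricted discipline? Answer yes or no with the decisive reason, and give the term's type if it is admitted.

yes — simply typable at T1 -> T2 -> T3; W, C, E all held; term : T1 -> T2 -> T3
variable uses: v: 1×, w: 1×, x: 1×, z (λ-bound): 0×, u (λ-bound): 0×
uses in reading order: v, x, w
typing: well-typed — term : T1 -> T2 -> T3
summary: ordered ✗, linear ✗, affine ✓, relevant ✗, unrestricted ✓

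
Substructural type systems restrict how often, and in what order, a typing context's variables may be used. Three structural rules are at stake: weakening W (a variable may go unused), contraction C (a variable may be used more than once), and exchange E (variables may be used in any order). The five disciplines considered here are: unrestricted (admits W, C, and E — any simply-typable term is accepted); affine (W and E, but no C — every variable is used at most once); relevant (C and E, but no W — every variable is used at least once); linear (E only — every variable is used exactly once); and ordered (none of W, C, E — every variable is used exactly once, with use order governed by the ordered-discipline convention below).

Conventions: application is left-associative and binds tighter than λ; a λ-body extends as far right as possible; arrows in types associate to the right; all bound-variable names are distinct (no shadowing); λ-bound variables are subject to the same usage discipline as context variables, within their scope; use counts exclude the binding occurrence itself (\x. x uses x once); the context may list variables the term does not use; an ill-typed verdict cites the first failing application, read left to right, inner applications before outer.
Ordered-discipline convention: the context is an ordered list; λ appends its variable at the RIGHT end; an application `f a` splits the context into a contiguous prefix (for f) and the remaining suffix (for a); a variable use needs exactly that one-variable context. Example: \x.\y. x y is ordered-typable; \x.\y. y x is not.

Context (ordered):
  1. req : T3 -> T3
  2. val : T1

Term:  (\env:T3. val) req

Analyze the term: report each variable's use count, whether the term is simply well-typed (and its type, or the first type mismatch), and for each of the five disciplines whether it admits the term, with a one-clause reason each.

use counts: req: 1, val: 1, env [bound]: 0
uses in reading order: val, req
typing: ill-typed: an application expects T3 but receives T3 -> T3
ordered: ✗, a type mismatch blocks all five
linear: ✗, the type mismatch rejects it
affine: ✗, not simply typable
relevant: ✗, fails simple typing
unrestricted: ✗, a type mismatch blocks all five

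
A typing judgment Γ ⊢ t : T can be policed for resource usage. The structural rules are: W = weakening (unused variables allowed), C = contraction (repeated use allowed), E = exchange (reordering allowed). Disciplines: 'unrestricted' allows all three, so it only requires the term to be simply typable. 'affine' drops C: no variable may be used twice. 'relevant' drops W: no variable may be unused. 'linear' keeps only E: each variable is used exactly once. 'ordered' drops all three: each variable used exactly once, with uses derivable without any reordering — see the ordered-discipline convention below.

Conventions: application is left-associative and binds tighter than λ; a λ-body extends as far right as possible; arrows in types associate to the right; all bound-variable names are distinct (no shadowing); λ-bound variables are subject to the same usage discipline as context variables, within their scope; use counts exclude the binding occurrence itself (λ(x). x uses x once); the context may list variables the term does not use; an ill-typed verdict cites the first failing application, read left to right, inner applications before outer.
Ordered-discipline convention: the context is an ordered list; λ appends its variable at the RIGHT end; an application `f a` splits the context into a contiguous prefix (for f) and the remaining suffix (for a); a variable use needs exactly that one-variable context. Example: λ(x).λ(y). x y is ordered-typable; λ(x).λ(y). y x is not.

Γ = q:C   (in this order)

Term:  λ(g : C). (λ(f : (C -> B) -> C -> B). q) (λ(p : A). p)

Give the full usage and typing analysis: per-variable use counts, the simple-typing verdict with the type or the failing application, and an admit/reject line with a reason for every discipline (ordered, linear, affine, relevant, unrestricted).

use counts: q=1; g (λ-bound)=0; f (λ-bound)=0; p (λ-bound)=1
use order (left to right): q, p
typing: ill-typed: an argument A -> A mismatches the expected (C -> B) -> C -> B
ordered ✗ (fails simple typing)
linear ✗ (a type mismatch blocks all five)
affine ✗ (the type mismatch rejects it)
relevant ✗ (not simply typable)
unrestricted ✗ (fails simple typing)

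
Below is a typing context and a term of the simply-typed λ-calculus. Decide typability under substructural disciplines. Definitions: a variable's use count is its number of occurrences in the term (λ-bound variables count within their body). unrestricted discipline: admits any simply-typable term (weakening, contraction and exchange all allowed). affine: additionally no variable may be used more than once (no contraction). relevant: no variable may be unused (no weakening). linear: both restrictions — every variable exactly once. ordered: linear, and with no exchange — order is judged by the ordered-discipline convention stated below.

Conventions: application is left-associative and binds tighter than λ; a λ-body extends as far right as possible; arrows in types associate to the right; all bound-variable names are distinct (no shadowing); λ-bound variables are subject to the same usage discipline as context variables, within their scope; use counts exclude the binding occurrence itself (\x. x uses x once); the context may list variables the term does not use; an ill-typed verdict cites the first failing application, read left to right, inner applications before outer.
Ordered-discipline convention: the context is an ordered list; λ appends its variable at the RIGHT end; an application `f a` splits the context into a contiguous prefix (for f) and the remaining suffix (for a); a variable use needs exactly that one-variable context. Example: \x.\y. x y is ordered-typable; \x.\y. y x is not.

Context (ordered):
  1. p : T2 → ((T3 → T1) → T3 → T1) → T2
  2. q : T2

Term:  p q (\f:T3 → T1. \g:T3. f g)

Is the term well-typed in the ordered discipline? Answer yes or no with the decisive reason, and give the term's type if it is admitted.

yes — p, q, f, g: once each, no exchange needed; term : T2
usage: p ×1, q ×1, f [bound] ×1, g [bound] ×1
order of uses: p, q, f, g
typing: well-typed at T2
across the five disciplines: ordered ✓; linear ✓; affine ✓; relevant ✓; unrestricted ✓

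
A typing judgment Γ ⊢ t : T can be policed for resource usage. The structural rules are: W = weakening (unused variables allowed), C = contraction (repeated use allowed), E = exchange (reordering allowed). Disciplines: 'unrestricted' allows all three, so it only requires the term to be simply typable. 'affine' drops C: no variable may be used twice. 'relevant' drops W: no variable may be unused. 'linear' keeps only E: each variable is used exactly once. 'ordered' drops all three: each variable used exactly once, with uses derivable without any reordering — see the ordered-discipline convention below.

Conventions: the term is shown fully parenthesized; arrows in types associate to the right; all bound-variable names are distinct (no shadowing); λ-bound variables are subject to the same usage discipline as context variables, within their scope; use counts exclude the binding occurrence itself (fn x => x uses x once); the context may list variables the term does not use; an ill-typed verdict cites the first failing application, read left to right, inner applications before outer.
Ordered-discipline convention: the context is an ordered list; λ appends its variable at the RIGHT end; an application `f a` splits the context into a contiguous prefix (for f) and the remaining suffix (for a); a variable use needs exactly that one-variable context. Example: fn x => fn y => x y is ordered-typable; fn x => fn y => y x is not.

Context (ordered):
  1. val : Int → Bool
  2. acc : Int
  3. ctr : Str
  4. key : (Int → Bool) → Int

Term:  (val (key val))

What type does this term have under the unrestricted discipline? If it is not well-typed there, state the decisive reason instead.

term : Bool
usage: val ×2; acc ×0; ctr ×0; key ×1
uses in reading order: val, key, val
typing: ✓ — Bool
across the five disciplines: ordered ✗, linear ✗, affine ✗, relevant ✗, unrestricted ✓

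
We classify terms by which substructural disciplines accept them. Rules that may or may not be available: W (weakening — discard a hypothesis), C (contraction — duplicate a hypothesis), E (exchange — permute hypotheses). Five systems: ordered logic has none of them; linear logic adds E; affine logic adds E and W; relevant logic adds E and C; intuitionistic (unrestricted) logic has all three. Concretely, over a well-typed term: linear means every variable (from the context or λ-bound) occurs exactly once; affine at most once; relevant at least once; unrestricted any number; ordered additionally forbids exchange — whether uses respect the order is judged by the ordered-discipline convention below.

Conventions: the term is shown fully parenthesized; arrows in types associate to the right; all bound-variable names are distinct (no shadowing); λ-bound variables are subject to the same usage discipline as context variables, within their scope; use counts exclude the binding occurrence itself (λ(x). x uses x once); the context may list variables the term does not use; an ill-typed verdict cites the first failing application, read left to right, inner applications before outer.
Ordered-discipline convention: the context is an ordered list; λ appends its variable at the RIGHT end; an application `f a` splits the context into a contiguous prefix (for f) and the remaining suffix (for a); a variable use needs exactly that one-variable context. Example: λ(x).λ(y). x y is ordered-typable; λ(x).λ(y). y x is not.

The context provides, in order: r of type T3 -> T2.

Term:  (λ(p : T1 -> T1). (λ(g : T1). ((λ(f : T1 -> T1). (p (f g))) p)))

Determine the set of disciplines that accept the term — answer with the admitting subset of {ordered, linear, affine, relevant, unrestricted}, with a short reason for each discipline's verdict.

admitted in: unrestricted
use counts: r ×0, p (bound) ×2, g (bound) ×1, f (bound) ×1
uses in reading order: p, f, g, p
typing: well-typed at (T1 -> T1) -> T1 -> T1
ordered: ✗ — uses contraction: p ×2; unused: r — weakening required
linear: ✗ — uses contraction: p ×2; unused: r — weakening required
affine: ✗ — uses contraction: p ×2
relevant: ✗ — unused: r — weakening required
unrestricted: ✓ — type-checks ((T1 -> T1) -> T1 -> T1) and nothing is barred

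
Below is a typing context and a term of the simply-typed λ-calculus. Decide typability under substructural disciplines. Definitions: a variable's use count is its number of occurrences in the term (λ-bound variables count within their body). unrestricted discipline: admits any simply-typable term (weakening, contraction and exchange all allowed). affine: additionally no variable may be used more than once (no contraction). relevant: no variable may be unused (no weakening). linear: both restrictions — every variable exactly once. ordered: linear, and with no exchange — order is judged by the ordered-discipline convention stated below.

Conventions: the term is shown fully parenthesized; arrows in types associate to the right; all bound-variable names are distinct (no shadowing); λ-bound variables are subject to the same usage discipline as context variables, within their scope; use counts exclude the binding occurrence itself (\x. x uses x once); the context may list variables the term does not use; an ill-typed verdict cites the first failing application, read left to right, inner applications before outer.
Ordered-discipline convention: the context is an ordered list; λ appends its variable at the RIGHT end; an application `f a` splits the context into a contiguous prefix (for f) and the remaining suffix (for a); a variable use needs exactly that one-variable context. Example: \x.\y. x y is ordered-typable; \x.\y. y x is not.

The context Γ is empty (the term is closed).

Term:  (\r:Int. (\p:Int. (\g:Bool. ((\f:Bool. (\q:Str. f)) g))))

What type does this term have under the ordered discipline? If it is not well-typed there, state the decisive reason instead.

not well-typed under ordered — r, p, q left unused
use counts: r (bound) ×0; p (bound) ×0; g (bound) ×1; f (bound) ×1; q (bound) ×0
order of uses: f, g
typing: well-typed at Int -> Int -> Bool -> Str -> Bool
across the five disciplines: ordered ✗, linear ✗, affine ✓, relevant ✗, unrestricted ✓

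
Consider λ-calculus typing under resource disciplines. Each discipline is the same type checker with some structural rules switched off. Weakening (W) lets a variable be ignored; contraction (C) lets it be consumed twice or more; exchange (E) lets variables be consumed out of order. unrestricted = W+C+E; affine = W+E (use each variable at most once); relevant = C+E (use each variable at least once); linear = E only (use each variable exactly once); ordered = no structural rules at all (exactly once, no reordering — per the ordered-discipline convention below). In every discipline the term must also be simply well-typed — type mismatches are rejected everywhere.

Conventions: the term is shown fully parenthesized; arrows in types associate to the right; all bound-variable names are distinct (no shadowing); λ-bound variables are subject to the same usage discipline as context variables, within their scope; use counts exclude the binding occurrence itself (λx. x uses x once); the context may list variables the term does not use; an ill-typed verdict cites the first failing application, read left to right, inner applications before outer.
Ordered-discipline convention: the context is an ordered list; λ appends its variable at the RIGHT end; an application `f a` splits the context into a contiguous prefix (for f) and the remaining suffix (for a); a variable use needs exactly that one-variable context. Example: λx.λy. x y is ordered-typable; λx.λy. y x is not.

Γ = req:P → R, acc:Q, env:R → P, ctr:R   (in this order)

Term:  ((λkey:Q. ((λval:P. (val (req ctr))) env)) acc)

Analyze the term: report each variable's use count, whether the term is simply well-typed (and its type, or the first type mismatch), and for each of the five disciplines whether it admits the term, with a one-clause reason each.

usage: req=1; acc=1; env=1; ctr=1; key [bound]=0; val [bound]=1
order of uses: val, req, ctr, env, acc
typing: ill-typed: a function awaiting P gets R
ordered: ✗, the type mismatch rejects it
linear: ✗, not simply typable
affine: ✗, fails simple typing
relevant: ✗, a type mismatch blocks all five
unrestricted: ✗, the type mismatch rejects it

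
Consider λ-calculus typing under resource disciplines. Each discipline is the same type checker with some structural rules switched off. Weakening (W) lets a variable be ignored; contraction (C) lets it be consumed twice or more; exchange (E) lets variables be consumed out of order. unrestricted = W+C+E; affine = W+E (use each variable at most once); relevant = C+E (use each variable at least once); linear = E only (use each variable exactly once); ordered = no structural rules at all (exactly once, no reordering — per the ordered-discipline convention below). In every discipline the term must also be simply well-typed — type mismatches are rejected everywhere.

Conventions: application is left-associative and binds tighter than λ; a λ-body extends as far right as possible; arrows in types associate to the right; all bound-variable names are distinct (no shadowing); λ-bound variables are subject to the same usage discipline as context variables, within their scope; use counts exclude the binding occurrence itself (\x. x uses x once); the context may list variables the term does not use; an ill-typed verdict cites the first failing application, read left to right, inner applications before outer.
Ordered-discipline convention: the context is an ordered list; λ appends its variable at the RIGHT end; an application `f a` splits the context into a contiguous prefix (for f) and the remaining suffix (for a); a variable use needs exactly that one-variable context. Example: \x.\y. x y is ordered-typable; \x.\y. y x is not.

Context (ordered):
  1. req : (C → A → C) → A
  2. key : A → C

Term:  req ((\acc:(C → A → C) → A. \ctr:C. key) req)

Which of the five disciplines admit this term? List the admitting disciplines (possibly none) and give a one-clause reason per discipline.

accepted by: unrestricted
use counts: req=2; key=1; acc [bound]=0; ctr [bound]=0
left-to-right use order: req, key, req
typing: the term checks, with type A
ordered ✗ (repeated use of req ×2; acc, ctr never used (weakening))
linear ✗ (repeated use of req ×2; acc, ctr never used (weakening))
affine ✗ (repeated use of req ×2)
relevant ✗ (acc, ctr never used (weakening))
unrestricted ✓ (typability at A is all that's needed)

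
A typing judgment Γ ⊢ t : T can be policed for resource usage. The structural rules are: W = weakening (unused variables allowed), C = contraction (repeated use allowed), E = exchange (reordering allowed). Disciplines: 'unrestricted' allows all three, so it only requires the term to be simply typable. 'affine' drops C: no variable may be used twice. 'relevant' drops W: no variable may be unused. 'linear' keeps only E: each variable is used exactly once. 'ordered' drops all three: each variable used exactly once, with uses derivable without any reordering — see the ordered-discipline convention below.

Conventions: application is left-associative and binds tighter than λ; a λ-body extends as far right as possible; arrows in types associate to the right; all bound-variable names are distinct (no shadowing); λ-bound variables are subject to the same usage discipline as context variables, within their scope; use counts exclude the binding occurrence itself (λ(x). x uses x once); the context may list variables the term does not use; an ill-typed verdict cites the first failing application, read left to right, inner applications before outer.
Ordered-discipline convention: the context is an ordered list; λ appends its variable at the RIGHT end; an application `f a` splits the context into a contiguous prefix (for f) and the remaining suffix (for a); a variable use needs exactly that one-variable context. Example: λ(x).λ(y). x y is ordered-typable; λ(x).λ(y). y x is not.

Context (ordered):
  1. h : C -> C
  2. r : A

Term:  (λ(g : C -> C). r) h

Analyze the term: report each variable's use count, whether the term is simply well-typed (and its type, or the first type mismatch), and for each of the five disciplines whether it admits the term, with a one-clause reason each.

counts: h ×1; r ×1; g [bound] ×0
left-to-right use order: r, h
typing: well-typed at A
ordered: ✗ — g never used (weakening)
linear: ✗ — g never used (weakening)
affine: ✓ — at most one use each (h, r, g)
relevant: ✗ — g never used (weakening)
unrestricted: ✓ — type-checks (A) and nothing is barred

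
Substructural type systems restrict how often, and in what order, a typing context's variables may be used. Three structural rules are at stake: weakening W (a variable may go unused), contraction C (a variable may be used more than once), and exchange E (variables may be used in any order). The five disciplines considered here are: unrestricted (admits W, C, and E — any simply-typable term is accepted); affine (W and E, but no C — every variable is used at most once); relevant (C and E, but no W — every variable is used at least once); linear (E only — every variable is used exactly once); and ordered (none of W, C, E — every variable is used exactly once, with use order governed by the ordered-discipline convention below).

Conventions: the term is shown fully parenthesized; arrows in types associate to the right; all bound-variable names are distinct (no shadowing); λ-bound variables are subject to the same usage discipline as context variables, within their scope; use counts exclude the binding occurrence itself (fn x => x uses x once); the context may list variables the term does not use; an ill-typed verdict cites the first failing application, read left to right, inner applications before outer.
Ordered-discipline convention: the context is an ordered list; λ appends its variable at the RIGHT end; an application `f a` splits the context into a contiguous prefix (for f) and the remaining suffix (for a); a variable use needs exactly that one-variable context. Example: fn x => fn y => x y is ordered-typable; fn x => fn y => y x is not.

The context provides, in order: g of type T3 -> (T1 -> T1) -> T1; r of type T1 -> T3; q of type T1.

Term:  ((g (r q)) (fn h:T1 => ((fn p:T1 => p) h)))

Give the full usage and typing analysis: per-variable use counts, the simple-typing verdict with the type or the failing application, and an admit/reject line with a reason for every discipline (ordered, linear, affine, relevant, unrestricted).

counts: g ×1, r ×1, q ×1, h (λ-bound) ×1, p (λ-bound) ×1
left-to-right use order: g, r, q, p, h
typing: ✓ — T1
ordered: ✓ — g, r, q, h, p: once each, no exchange needed
linear: ✓ — g, r, q, h, p: one use apiece
affine: ✓ — at most one use each (g, r, q, h, p)
relevant: ✓ — every one of g, r, q, h, p appears
unrestricted: ✓ — simply typable at T1; W, C, E all held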